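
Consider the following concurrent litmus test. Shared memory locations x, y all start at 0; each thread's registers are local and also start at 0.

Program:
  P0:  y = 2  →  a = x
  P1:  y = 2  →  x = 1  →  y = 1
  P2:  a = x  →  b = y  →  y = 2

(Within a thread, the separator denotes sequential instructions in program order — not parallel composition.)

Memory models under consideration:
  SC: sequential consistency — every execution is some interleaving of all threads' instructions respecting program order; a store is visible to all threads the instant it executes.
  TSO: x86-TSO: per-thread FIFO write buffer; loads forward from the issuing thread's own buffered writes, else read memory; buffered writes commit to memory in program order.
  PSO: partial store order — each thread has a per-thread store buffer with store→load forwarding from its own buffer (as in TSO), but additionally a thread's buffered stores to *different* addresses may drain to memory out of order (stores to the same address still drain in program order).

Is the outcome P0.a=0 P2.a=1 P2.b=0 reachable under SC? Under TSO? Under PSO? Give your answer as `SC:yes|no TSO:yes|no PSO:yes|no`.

SC:no TSO:no PSO:yes

outcome vector order: (P0.a,P2.a,P2.b)
under SC → <0 0 0>; <0 0 1>; <0 0 2>; <0 1 1>; <0 1 2>; <1 0 0>; <1 0 1>; <1 0 2>; <1 1 1>; <1 1 2>
under TSO → <0 0 0>; <0 0 1>; <0 0 2>; <0 1 1>; <0 1 2>; <1 0 0>; <1 0 1>; <1 0 2>; <1 1 1>; <1 1 2>
under PSO → <0 0 0>; <0 0 1>; <0 0 2>; <0 1 0>; <0 1 1>; <0 1 2>; <1 0 0>; <1 0 1>; <1 0 2>; <1 1 0>; <1 1 1>; <1 1 2>
target <0 1 0> ∈ {PSO}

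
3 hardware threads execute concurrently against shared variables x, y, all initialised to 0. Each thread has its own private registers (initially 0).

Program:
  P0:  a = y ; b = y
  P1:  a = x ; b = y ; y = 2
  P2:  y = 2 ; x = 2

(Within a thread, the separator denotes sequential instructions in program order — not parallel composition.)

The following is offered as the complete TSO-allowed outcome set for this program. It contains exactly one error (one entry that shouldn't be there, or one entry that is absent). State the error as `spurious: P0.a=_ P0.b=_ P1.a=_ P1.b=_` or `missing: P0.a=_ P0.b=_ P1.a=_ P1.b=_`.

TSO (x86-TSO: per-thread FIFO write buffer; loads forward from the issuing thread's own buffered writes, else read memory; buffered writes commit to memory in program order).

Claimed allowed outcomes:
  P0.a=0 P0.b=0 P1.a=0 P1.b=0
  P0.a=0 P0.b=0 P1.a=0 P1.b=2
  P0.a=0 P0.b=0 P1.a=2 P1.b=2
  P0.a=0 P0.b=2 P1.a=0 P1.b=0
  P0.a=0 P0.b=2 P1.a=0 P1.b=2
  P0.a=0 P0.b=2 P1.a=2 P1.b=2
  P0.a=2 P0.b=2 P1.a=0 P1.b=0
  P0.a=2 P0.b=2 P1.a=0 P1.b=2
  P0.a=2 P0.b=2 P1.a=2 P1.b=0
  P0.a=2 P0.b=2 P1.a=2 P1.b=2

spurious: P0.a=2 P0.b=2 P1.a=2 P1.b=0

outcome vector order: (P0.a,P0.b,P1.a,P1.b)
[TSO] allowed = {(0,0,0,0); (0,0,0,2); (0,0,2,2); (0,2,0,0); (0,2,0,2); (0,2,2,2); (2,2,0,0); (2,2,0,2); (2,2,2,2)}
claimed∖TSO = {(2,2,2,0)}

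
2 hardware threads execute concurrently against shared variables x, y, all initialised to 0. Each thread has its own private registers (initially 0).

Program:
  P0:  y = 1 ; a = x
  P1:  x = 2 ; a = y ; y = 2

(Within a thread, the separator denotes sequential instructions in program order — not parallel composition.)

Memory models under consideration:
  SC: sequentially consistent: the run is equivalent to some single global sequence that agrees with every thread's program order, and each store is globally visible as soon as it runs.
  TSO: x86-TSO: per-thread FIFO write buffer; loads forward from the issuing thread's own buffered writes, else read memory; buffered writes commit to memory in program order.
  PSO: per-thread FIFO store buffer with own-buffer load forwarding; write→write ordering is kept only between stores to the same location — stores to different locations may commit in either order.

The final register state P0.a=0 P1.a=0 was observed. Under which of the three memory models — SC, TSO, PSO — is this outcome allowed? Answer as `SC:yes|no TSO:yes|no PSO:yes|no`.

SC:no TSO:yes PSO:yes

outcome vector order: (P0.a,P1.a)
[SC] allowed = {01, 20, 21}
[TSO] allowed = {00, 01, 20, 21}
[PSO] allowed = {00, 01, 20, 21}
target 00 ∈ {TSO,PSO}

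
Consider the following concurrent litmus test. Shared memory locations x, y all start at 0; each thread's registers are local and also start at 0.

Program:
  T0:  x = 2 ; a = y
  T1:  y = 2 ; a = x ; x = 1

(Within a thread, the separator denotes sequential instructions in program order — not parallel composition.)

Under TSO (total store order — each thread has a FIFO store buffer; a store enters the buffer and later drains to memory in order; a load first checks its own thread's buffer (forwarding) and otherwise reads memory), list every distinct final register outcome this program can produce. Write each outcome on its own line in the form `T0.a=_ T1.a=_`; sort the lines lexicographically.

outcome vector order: (T0.a,T1.a)
|TSO outcomes| = 4

T0.a=0 T1.a=0
T0.a=0 T1.a=2
T0.a=2 T1.a=0
T0.a=2 T1.a=2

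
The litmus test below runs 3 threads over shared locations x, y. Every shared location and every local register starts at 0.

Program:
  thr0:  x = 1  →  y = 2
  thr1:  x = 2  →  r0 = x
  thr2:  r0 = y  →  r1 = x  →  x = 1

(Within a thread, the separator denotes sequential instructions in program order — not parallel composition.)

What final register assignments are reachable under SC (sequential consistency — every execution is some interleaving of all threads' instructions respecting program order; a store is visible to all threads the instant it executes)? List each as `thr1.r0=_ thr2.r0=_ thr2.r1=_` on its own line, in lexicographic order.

thr1.r0=1 thr2.r0=0 thr2.r1=0
thr1.r0=1 thr2.r0=0 thr2.r1=1
thr1.r0=1 thr2.r0=0 thr2.r1=2
thr1.r0=1 thr2.r0=2 thr2.r1=1
thr1.r0=1 thr2.r0=2 thr2.r1=2
thr1.r0=2 thr2.r0=0 thr2.r1=0
thr1.r0=2 thr2.r0=0 thr2.r1=1
thr1.r0=2 thr2.r0=0 thr2.r1=2
thr1.r0=2 thr2.r0=2 thr2.r1=1
thr1.r0=2 thr2.r0=2 thr2.r1=2

outcome vector order: (thr1.r0,thr2.r0,thr2.r1)
|SC outcomes| = 10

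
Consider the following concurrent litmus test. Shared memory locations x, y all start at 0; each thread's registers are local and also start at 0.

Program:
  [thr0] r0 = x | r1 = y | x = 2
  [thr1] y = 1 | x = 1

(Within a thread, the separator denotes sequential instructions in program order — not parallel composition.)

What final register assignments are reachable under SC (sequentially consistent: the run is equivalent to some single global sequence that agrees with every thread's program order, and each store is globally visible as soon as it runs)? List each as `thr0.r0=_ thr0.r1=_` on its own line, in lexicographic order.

outcome vector order: (thr0.r0,thr0.r1)
|SC outcomes| = 3

thr0.r0=0 thr0.r1=0
thr0.r0=0 thr0.r1=1
thr0.r0=1 thr0.r1=1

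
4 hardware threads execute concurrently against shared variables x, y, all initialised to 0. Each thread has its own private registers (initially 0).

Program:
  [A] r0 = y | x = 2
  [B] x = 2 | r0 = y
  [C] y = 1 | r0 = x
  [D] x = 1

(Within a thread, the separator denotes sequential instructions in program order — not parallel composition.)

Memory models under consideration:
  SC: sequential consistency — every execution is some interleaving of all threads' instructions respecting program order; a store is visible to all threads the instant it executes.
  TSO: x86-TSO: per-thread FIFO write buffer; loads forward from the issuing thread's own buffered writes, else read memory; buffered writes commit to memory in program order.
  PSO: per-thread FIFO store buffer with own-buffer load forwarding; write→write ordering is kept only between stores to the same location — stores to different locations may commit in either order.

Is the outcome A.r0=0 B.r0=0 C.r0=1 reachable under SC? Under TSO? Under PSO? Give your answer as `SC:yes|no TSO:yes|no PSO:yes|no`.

SC:yes TSO:yes PSO:yes

outcome vector order: (A.r0,B.r0,C.r0)
[SC] allowed = {0/0/1, 0/0/2, 0/1/0, 0/1/1, 0/1/2, 1/0/1, 1/0/2, 1/1/0, 1/1/1, 1/1/2}
[TSO] allowed = {0/0/0, 0/0/1, 0/0/2, 0/1/0, 0/1/1, 0/1/2, 1/0/0, 1/0/1, 1/0/2, 1/1/0, 1/1/1, 1/1/2}
[PSO] allowed = {0/0/0, 0/0/1, 0/0/2, 0/1/0, 0/1/1, 0/1/2, 1/0/0, 1/0/1, 1/0/2, 1/1/0, 1/1/1, 1/1/2}
target 0/0/1 ∈ {SC,TSO,PSO}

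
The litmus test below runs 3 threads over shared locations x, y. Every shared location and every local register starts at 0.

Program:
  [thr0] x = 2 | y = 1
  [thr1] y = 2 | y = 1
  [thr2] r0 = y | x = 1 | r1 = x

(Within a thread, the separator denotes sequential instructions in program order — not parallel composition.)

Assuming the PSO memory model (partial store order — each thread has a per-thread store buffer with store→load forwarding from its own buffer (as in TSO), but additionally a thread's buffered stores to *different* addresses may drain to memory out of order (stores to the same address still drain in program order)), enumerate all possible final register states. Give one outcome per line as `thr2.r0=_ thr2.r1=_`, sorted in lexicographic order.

thr2.r0=0 thr2.r1=1
thr2.r0=0 thr2.r1=2
thr2.r0=1 thr2.r1=1
thr2.r0=1 thr2.r1=2
thr2.r0=2 thr2.r1=1
thr2.r0=2 thr2.r1=2

outcome vector order: (thr2.r0,thr2.r1)
|PSO outcomes| = 6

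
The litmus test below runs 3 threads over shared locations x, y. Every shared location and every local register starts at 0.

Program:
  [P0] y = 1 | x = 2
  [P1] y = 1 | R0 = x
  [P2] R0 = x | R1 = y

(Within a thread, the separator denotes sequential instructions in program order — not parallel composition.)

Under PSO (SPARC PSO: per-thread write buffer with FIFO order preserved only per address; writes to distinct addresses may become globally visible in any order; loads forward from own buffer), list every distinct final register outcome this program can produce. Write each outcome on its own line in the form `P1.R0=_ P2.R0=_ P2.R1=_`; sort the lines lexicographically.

P1.R0=0 P2.R0=0 P2.R1=0
P1.R0=0 P2.R0=0 P2.R1=1
P1.R0=0 P2.R0=2 P2.R1=0
P1.R0=0 P2.R0=2 P2.R1=1
P1.R0=2 P2.R0=0 P2.R1=0
P1.R0=2 P2.R0=0 P2.R1=1
P1.R0=2 P2.R0=2 P2.R1=0
P1.R0=2 P2.R0=2 P2.R1=1

outcome vector order: (P1.R0,P2.R0,P2.R1)
|PSO outcomes| = 8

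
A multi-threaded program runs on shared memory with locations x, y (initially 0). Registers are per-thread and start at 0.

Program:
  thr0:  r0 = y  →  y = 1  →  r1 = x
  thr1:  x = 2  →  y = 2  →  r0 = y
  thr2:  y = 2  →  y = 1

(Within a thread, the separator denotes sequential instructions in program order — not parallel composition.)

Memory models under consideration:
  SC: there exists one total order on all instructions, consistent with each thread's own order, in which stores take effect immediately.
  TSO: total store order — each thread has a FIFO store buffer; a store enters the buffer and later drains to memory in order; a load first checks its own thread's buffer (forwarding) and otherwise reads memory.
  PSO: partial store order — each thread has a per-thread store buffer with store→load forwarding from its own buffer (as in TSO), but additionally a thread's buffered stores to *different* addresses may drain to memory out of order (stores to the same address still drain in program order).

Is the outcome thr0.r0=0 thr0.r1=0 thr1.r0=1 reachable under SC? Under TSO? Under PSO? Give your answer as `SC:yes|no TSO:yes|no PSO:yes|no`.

SC:yes TSO:yes PSO:yes

outcome vector order: (thr0.r0,thr0.r1,thr1.r0)
SC (11): (0,0,1), (0,0,2), (0,2,1), (0,2,2), (1,0,2), (1,2,1), (1,2,2), (2,0,1), (2,0,2), (2,2,1), (2,2,2)
TSO (12): (0,0,1), (0,0,2), (0,2,1), (0,2,2), (1,0,1), (1,0,2), (1,2,1), (1,2,2), (2,0,1), (2,0,2), (2,2,1), (2,2,2)
PSO (12): (0,0,1), (0,0,2), (0,2,1), (0,2,2), (1,0,1), (1,0,2), (1,2,1), (1,2,2), (2,0,1), (2,0,2), (2,2,1), (2,2,2)
target (0,0,1) ∈ {SC,TSO,PSO}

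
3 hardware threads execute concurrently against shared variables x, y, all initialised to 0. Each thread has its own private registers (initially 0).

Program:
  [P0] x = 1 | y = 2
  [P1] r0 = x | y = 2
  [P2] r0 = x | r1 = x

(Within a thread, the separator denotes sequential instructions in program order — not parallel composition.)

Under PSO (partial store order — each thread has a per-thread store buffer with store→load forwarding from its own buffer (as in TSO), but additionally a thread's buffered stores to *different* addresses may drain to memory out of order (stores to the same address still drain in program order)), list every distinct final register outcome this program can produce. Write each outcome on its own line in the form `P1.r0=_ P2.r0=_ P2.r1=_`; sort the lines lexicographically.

outcome vector order: (P1.r0,P2.r0,P2.r1)
|PSO outcomes| = 6

P1.r0=0 P2.r0=0 P2.r1=0
P1.r0=0 P2.r0=0 P2.r1=1
P1.r0=0 P2.r0=1 P2.r1=1
P1.r0=1 P2.r0=0 P2.r1=0
P1.r0=1 P2.r0=0 P2.r1=1
P1.r0=1 P2.r0=1 P2.r1=1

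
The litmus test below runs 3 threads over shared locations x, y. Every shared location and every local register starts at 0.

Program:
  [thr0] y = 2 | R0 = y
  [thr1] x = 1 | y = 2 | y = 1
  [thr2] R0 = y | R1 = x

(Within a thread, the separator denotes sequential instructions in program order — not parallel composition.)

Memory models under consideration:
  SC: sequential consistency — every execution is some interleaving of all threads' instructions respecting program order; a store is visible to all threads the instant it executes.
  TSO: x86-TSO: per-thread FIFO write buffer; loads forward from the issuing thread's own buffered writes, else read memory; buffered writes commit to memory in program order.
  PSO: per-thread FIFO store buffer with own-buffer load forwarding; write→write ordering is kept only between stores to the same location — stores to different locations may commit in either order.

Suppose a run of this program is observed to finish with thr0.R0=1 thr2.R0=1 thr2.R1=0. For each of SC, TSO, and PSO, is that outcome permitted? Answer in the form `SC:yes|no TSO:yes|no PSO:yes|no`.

SC:no TSO:no PSO:yes

outcome vector order: (thr0.R0,thr2.R0,thr2.R1)
SC: 10 outcomes — {1/0/0, 1/0/1, 1/1/1, 1/2/0, 1/2/1, 2/0/0, 2/0/1, 2/1/1, 2/2/0, 2/2/1}
TSO: 10 outcomes — {1/0/0, 1/0/1, 1/1/1, 1/2/0, 1/2/1, 2/0/0, 2/0/1, 2/1/1, 2/2/0, 2/2/1}
PSO: 12 outcomes — {1/0/0, 1/0/1, 1/1/0, 1/1/1, 1/2/0, 1/2/1, 2/0/0, 2/0/1, 2/1/0, 2/1/1, 2/2/0, 2/2/1}
target 1/1/0 ∈ {PSO}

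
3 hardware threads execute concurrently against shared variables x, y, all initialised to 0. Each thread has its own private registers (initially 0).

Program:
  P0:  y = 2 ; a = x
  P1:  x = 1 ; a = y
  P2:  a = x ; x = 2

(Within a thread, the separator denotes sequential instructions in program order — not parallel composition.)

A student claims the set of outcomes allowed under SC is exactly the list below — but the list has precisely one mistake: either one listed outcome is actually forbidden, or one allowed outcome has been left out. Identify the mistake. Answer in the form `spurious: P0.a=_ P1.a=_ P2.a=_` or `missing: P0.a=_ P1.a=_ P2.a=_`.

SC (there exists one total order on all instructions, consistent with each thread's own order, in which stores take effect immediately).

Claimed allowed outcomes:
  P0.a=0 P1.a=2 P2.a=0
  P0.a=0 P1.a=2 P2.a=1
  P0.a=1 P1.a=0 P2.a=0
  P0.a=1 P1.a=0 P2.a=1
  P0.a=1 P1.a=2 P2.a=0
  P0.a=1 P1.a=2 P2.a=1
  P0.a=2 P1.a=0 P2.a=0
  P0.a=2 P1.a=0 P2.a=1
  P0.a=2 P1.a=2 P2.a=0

missing: P0.a=2 P1.a=2 P2.a=1

outcome vector order: (P0.a,P1.a,P2.a)
SC (10): 020, 021, 100, 101, 120, 121, 200, 201, 220, 221
SC∖claimed = {221}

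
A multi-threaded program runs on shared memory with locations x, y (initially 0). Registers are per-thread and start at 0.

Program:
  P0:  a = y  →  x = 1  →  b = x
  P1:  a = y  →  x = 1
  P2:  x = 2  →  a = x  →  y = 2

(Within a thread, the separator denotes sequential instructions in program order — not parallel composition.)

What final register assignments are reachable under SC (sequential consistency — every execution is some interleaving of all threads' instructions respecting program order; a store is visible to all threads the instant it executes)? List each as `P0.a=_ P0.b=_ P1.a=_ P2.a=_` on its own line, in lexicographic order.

outcome vector order: (P0.a,P0.b,P1.a,P2.a)
|SC outcomes| = 10

P0.a=0 P0.b=1 P1.a=0 P2.a=1
P0.a=0 P0.b=1 P1.a=0 P2.a=2
P0.a=0 P0.b=1 P1.a=2 P2.a=1
P0.a=0 P0.b=1 P1.a=2 P2.a=2
P0.a=0 P0.b=2 P1.a=0 P2.a=1
P0.a=0 P0.b=2 P1.a=0 P2.a=2
P0.a=0 P0.b=2 P1.a=2 P2.a=2
P0.a=2 P0.b=1 P1.a=0 P2.a=1
P0.a=2 P0.b=1 P1.a=0 P2.a=2
P0.a=2 P0.b=1 P1.a=2 P2.a=2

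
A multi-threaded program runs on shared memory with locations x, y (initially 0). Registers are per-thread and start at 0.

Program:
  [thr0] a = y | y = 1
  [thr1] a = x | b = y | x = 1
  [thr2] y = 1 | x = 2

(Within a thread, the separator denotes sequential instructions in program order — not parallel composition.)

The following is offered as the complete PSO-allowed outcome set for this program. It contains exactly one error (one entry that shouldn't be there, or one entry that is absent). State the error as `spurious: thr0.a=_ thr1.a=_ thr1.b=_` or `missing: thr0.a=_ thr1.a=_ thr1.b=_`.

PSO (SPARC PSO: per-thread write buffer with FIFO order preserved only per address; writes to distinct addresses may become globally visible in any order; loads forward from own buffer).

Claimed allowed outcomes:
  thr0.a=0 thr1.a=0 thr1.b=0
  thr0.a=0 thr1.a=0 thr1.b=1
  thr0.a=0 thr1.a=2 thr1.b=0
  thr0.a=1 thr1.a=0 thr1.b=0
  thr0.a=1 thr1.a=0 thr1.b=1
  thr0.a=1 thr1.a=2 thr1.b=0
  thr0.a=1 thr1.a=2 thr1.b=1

outcome vector order: (thr0.a,thr1.a,thr1.b)
PSO (8): (0,0,0); (0,0,1); (0,2,0); (0,2,1); (1,0,0); (1,0,1); (1,2,0); (1,2,1)
PSO∖claimed = {(0,2,1)}

missing: thr0.a=0 thr1.a=2 thr1.b=1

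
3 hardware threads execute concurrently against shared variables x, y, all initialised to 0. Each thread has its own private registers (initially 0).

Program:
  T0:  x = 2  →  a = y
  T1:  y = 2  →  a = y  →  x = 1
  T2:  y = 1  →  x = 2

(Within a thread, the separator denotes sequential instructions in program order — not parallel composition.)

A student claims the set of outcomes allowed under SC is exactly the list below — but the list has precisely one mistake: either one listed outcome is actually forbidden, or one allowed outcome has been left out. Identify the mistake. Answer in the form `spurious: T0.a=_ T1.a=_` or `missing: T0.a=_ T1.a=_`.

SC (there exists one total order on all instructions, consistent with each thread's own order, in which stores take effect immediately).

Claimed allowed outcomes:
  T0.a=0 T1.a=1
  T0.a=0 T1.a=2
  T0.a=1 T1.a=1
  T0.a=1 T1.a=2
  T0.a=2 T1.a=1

missing: T0.a=2 T1.a=2

outcome vector order: (T0.a,T1.a)
SC (6): 01, 02, 11, 12, 21, 22
SC∖claimed = {22}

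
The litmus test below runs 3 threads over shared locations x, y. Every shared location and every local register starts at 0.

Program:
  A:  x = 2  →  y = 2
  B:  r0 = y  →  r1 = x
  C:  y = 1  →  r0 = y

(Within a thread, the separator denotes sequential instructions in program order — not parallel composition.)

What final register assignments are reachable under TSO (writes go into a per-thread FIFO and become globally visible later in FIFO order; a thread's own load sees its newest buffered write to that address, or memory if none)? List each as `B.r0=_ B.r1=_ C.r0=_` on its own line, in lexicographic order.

B.r0=0 B.r1=0 C.r0=1
B.r0=0 B.r1=0 C.r0=2
B.r0=0 B.r1=2 C.r0=1
B.r0=0 B.r1=2 C.r0=2
B.r0=1 B.r1=0 C.r0=1
B.r0=1 B.r1=0 C.r0=2
B.r0=1 B.r1=2 C.r0=1
B.r0=1 B.r1=2 C.r0=2
B.r0=2 B.r1=2 C.r0=1
B.r0=2 B.r1=2 C.r0=2

outcome vector order: (B.r0,B.r1,C.r0)
|TSO outcomes| = 10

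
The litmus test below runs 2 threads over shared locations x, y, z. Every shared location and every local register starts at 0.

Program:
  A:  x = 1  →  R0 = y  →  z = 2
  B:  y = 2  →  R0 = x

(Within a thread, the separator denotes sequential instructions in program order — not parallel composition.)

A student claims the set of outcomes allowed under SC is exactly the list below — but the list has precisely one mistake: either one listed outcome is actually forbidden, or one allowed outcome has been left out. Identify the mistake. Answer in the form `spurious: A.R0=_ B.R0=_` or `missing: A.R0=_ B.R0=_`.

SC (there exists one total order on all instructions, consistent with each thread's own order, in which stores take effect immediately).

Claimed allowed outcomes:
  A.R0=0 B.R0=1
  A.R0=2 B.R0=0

outcome vector order: (A.R0,B.R0)
SC (3): <0 1> <2 0> <2 1>
SC∖claimed = {<2 1>}

missing: A.R0=2 B.R0=1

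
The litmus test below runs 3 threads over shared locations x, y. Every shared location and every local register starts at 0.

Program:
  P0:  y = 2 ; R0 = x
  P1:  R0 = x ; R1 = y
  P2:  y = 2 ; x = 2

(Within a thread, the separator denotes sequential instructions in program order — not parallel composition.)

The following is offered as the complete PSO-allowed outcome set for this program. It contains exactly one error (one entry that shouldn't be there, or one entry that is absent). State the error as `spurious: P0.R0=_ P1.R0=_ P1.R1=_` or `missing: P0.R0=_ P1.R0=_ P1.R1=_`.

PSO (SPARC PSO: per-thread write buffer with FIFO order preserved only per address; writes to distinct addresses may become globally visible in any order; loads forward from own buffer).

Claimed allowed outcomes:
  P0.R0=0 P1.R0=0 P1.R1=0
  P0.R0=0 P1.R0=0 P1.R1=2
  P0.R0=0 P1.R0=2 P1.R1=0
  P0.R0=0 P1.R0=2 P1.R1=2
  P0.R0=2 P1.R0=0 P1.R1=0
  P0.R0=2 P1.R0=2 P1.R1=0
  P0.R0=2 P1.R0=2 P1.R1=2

outcome vector order: (P0.R0,P1.R0,P1.R1)
PSO: 8 outcomes — {0/0/0 0/0/2 0/2/0 0/2/2 2/0/0 2/0/2 2/2/0 2/2/2}
PSO∖claimed = {2/0/2}

missing: P0.R0=2 P1.R0=0 P1.R1=2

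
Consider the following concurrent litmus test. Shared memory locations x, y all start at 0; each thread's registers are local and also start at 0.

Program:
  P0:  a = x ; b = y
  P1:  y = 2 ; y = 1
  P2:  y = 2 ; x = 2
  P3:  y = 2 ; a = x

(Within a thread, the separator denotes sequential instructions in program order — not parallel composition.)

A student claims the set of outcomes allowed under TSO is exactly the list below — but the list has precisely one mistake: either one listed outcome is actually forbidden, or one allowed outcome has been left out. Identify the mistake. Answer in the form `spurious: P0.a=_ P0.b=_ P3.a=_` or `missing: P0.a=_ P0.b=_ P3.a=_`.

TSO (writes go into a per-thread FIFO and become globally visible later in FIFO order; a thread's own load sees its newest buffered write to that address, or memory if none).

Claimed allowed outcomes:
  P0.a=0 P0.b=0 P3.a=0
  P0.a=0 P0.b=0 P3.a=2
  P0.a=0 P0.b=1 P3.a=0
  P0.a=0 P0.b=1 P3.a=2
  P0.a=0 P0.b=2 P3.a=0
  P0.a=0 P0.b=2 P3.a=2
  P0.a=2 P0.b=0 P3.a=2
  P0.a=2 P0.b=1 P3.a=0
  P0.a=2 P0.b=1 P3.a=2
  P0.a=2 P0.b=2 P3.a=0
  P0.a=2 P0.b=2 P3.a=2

spurious: P0.a=2 P0.b=0 P3.a=2

outcome vector order: (P0.a,P0.b,P3.a)
TSO: 10 outcomes — {<0 0 0>; <0 0 2>; <0 1 0>; <0 1 2>; <0 2 0>; <0 2 2>; <2 1 0>; <2 1 2>; <2 2 0>; <2 2 2>}
claimed∖TSO = {<2 0 2>}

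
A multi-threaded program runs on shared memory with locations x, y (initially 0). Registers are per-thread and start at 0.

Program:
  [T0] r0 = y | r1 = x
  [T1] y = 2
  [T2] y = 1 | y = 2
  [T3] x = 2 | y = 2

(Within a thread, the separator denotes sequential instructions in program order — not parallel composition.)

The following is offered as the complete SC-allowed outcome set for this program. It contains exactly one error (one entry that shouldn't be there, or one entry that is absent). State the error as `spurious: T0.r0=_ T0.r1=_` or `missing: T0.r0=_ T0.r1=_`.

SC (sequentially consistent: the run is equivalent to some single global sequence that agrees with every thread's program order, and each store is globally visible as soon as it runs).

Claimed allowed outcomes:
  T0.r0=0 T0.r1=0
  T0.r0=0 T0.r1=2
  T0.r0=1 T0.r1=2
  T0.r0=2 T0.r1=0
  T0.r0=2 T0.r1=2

missing: T0.r0=1 T0.r1=0

outcome vector order: (T0.r0,T0.r1)
under SC → (0,0) (0,2) (1,0) (1,2) (2,0) (2,2)
SC∖claimed = {(1,0)}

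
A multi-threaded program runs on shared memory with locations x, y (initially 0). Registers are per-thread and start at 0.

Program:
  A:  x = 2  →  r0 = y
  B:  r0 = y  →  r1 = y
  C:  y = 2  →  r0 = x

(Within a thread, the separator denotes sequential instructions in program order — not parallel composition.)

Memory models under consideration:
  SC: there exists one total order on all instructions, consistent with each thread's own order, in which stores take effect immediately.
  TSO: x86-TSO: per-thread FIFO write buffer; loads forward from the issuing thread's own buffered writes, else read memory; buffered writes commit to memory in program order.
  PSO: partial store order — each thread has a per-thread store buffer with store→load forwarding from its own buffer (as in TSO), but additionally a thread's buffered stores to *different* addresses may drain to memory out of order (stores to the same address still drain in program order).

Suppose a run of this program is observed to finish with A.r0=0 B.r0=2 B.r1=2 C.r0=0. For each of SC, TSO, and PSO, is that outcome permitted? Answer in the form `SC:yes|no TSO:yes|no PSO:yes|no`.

SC:no TSO:yes PSO:yes

outcome vector order: (A.r0,B.r0,B.r1,C.r0)
SC: 9 outcomes — {0002, 0022, 0222, 2000, 2002, 2020, 2022, 2220, 2222}
TSO: 12 outcomes — {0000, 0002, 0020, 0022, 0220, 0222, 2000, 2002, 2020, 2022, 2220, 2222}
PSO: 12 outcomes — {0000, 0002, 0020, 0022, 0220, 0222, 2000, 2002, 2020, 2022, 2220, 2222}
target 0220 ∈ {TSO,PSO}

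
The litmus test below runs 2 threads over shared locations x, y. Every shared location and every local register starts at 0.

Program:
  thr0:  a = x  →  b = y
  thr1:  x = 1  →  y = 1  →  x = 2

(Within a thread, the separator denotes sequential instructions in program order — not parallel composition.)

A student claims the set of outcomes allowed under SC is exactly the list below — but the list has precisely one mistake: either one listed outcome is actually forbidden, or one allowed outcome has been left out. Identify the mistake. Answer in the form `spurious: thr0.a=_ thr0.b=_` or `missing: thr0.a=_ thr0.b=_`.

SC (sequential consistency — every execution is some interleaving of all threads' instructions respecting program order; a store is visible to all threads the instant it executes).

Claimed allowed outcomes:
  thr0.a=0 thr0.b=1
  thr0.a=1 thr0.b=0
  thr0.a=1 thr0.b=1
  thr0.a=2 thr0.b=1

missing: thr0.a=0 thr0.b=0

outcome vector order: (thr0.a,thr0.b)
[SC] allowed = {0/0 0/1 1/0 1/1 2/1}
SC∖claimed = {0/0}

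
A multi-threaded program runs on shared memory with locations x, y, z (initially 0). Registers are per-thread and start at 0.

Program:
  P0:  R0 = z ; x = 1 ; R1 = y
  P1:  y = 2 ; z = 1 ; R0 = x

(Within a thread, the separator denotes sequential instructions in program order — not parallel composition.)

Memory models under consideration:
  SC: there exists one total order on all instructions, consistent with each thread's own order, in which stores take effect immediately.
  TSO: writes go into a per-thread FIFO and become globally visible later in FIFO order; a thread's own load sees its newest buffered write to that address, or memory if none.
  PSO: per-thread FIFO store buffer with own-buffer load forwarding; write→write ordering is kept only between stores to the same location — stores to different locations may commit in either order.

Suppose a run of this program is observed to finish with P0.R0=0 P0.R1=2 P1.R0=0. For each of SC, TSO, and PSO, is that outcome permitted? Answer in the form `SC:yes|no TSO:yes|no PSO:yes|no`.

outcome vector order: (P0.R0,P0.R1,P1.R0)
SC (5): <0 0 1>, <0 2 0>, <0 2 1>, <1 2 0>, <1 2 1>
TSO (6): <0 0 0>, <0 0 1>, <0 2 0>, <0 2 1>, <1 2 0>, <1 2 1>
PSO (8): <0 0 0>, <0 0 1>, <0 2 0>, <0 2 1>, <1 0 0>, <1 0 1>, <1 2 0>, <1 2 1>
target <0 2 0> ∈ {SC,TSO,PSO}

SC:yes TSO:yes PSO:yes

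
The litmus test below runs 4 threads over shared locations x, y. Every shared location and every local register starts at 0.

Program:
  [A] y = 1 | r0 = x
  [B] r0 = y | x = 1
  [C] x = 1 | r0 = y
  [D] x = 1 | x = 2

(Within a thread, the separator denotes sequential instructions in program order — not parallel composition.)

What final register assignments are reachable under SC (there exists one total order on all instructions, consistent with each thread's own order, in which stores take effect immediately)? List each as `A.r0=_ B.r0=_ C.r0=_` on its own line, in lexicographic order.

A.r0=0 B.r0=0 C.r0=1
A.r0=0 B.r0=1 C.r0=1
A.r0=1 B.r0=0 C.r0=0
A.r0=1 B.r0=0 C.r0=1
A.r0=1 B.r0=1 C.r0=0
A.r0=1 B.r0=1 C.r0=1
A.r0=2 B.r0=0 C.r0=0
A.r0=2 B.r0=0 C.r0=1
A.r0=2 B.r0=1 C.r0=0
A.r0=2 B.r0=1 C.r0=1

outcome vector order: (A.r0,B.r0,C.r0)
|SC outcomes| = 10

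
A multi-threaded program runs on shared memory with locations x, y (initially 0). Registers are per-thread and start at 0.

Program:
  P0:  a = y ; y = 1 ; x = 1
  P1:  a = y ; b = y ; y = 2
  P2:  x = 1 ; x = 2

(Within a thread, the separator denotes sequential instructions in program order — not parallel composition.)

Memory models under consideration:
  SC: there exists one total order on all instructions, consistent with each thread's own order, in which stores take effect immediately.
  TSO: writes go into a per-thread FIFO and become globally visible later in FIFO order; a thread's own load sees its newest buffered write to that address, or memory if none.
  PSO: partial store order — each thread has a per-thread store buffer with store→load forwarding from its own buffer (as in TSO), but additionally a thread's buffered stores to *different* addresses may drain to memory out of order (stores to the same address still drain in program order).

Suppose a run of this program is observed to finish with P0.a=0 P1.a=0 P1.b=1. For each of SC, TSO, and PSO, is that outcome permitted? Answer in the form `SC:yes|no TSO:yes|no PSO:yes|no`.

outcome vector order: (P0.a,P1.a,P1.b)
SC: 4 outcomes — {<0 0 0>, <0 0 1>, <0 1 1>, <2 0 0>}
TSO: 4 outcomes — {<0 0 0>, <0 0 1>, <0 1 1>, <2 0 0>}
PSO: 4 outcomes — {<0 0 0>, <0 0 1>, <0 1 1>, <2 0 0>}
target <0 0 1> ∈ {SC,TSO,PSO}

SC:yes TSO:yes PSO:yes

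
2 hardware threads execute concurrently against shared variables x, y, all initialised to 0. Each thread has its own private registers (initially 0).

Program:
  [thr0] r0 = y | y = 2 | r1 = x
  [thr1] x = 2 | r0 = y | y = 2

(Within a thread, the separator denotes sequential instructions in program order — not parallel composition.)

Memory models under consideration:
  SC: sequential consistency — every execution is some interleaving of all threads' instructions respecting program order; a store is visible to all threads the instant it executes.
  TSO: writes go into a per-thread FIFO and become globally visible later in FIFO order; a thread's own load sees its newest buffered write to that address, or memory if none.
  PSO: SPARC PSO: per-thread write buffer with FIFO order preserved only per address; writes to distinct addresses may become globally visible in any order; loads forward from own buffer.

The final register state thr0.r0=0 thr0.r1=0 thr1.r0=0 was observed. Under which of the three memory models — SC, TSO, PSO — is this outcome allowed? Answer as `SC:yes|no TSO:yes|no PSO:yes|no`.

SC:no TSO:yes PSO:yes

outcome vector order: (thr0.r0,thr0.r1,thr1.r0)
SC: 4 outcomes — {<0 0 2>, <0 2 0>, <0 2 2>, <2 2 0>}
TSO: 5 outcomes — {<0 0 0>, <0 0 2>, <0 2 0>, <0 2 2>, <2 2 0>}
PSO: 6 outcomes — {<0 0 0>, <0 0 2>, <0 2 0>, <0 2 2>, <2 0 0>, <2 2 0>}
target <0 0 0> ∈ {TSO,PSO}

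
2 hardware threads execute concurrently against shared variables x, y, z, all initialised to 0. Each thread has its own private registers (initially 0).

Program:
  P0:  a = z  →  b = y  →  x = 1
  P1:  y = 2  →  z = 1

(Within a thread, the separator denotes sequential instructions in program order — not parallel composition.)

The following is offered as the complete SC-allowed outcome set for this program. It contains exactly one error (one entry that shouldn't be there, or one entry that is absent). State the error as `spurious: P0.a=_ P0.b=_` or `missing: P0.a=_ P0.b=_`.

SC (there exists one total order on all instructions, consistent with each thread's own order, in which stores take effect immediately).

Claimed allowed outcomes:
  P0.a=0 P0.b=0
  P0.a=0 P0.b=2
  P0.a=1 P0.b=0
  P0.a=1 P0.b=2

outcome vector order: (P0.a,P0.b)
SC: 3 outcomes — {<0 0>, <0 2>, <1 2>}
claimed∖SC = {<1 0>}

spurious: P0.a=1 P0.b=0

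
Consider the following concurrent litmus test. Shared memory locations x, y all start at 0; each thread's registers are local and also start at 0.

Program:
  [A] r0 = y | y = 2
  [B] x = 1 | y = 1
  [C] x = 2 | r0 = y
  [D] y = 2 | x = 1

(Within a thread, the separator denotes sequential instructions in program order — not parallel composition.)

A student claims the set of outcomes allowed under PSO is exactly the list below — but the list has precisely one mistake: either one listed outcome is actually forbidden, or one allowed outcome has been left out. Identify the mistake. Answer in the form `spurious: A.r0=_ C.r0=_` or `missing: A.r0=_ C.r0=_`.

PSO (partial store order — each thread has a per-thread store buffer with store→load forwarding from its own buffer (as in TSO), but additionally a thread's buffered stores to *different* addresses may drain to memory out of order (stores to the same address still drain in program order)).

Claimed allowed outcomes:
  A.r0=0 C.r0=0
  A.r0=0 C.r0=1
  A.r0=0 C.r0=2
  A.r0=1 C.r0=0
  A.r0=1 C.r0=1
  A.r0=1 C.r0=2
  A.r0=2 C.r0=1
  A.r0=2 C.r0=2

missing: A.r0=2 C.r0=0

outcome vector order: (A.r0,C.r0)
PSO: 9 outcomes — {(0,0); (0,1); (0,2); (1,0); (1,1); (1,2); (2,0); (2,1); (2,2)}
PSO∖claimed = {(2,0)}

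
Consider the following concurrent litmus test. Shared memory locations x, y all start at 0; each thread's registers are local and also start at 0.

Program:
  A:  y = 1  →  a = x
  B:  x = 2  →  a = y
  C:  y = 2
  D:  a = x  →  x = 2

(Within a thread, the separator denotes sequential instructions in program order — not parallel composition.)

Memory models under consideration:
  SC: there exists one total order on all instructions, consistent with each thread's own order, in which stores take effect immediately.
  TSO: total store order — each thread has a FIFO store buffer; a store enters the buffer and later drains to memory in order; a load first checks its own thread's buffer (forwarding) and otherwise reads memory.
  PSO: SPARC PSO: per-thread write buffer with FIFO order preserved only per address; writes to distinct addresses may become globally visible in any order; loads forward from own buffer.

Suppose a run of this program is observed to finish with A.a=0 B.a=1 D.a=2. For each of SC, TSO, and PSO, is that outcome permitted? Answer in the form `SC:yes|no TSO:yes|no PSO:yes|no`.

outcome vector order: (A.a,B.a,D.a)
SC: 10 outcomes — {010, 012, 020, 022, 200, 202, 210, 212, 220, 222}
TSO: 12 outcomes — {000, 002, 010, 012, 020, 022, 200, 202, 210, 212, 220, 222}
PSO: 12 outcomes — {000, 002, 010, 012, 020, 022, 200, 202, 210, 212, 220, 222}
target 012 ∈ {SC,TSO,PSO}

SC:yes TSO:yes PSO:yes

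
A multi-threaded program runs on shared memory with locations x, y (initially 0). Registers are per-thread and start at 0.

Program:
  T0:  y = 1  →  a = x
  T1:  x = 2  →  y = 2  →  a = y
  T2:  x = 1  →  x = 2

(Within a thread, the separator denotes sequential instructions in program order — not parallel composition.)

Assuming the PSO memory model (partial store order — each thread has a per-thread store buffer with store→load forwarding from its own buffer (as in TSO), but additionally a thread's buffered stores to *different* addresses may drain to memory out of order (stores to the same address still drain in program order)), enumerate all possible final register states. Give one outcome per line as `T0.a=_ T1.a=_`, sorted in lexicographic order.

T0.a=0 T1.a=1
T0.a=0 T1.a=2
T0.a=1 T1.a=1
T0.a=1 T1.a=2
T0.a=2 T1.a=1
T0.a=2 T1.a=2

outcome vector order: (T0.a,T1.a)
|PSO outcomes| = 6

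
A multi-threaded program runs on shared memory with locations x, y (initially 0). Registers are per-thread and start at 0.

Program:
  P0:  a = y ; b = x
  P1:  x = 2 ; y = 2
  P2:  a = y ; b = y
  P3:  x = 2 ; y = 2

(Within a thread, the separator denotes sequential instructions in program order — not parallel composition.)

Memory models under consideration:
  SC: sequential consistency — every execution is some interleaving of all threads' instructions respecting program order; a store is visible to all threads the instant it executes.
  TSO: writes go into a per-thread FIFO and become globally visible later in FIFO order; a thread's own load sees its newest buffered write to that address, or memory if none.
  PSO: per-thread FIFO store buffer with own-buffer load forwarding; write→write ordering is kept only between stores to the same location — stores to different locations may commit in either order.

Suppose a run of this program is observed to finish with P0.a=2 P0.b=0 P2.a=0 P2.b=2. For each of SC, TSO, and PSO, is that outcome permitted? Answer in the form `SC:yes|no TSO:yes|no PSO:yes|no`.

outcome vector order: (P0.a,P0.b,P2.a,P2.b)
SC (9): <0 0 0 0>, <0 0 0 2>, <0 0 2 2>, <0 2 0 0>, <0 2 0 2>, <0 2 2 2>, <2 2 0 0>, <2 2 0 2>, <2 2 2 2>
TSO (9): <0 0 0 0>, <0 0 0 2>, <0 0 2 2>, <0 2 0 0>, <0 2 0 2>, <0 2 2 2>, <2 2 0 0>, <2 2 0 2>, <2 2 2 2>
PSO (12): <0 0 0 0>, <0 0 0 2>, <0 0 2 2>, <0 2 0 0>, <0 2 0 2>, <0 2 2 2>, <2 0 0 0>, <2 0 0 2>, <2 0 2 2>, <2 2 0 0>, <2 2 0 2>, <2 2 2 2>
target <2 0 0 2> ∈ {PSO}

SC:no TSO:no PSO:yes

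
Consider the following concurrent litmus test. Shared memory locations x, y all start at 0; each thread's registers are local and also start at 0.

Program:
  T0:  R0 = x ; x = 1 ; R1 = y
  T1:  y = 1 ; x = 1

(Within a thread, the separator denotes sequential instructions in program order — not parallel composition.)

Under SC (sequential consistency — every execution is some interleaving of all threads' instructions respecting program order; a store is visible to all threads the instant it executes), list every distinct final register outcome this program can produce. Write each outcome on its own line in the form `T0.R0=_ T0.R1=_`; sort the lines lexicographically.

outcome vector order: (T0.R0,T0.R1)
|SC outcomes| = 3

T0.R0=0 T0.R1=0
T0.R0=0 T0.R1=1
T0.R0=1 T0.R1=1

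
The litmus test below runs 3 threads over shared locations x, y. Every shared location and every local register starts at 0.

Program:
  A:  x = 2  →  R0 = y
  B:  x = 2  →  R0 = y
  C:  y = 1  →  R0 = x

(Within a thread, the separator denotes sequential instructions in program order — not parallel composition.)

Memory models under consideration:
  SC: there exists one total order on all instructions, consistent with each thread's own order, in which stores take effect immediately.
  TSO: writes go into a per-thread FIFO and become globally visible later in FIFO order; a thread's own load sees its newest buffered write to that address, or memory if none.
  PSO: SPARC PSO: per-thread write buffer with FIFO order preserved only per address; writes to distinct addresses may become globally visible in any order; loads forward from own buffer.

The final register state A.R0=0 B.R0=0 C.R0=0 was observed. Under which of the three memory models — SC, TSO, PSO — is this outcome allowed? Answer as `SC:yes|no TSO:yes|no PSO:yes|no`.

outcome vector order: (A.R0,B.R0,C.R0)
under SC → (0,0,2), (0,1,2), (1,0,2), (1,1,0), (1,1,2)
under TSO → (0,0,0), (0,0,2), (0,1,0), (0,1,2), (1,0,0), (1,0,2), (1,1,0), (1,1,2)
under PSO → (0,0,0), (0,0,2), (0,1,0), (0,1,2), (1,0,0), (1,0,2), (1,1,0), (1,1,2)
target (0,0,0) ∈ {TSO,PSO}

SC:no TSO:yes PSO:yes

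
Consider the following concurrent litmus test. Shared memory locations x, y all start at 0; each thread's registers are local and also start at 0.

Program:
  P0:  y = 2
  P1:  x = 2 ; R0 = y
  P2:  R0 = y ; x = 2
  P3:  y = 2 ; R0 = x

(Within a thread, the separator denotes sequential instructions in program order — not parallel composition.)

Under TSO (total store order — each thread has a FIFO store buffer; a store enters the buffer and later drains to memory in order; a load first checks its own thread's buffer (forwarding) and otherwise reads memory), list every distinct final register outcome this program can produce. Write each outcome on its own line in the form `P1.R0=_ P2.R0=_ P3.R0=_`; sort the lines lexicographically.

outcome vector order: (P1.R0,P2.R0,P3.R0)
|TSO outcomes| = 8

P1.R0=0 P2.R0=0 P3.R0=0
P1.R0=0 P2.R0=0 P3.R0=2
P1.R0=0 P2.R0=2 P3.R0=0
P1.R0=0 P2.R0=2 P3.R0=2
P1.R0=2 P2.R0=0 P3.R0=0
P1.R0=2 P2.R0=0 P3.R0=2
P1.R0=2 P2.R0=2 P3.R0=0
P1.R0=2 P2.R0=2 P3.R0=2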